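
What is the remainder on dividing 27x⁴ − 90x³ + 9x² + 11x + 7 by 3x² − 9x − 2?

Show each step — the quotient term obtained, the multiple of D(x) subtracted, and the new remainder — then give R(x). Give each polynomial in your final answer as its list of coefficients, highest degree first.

Step 1: lead(27x⁴ − 90x³ + 9x² + 11x + 7) ÷ lead(D) = 27x⁴ ÷ 3x² = 9x². Subtract (9x²)·D = 27x⁴ − 81x³ − 18x². Remainder: −9x³ + 27x² + 11x + 7.
Step 2: lead(−9x³ + 27x² + 11x + 7) ÷ lead(D) = −9x³ ÷ 3x² = −3x. Subtract (−3x)·D = −9x³ + 27x² + 6x. Remainder: 5x + 7.

R = [5, 7]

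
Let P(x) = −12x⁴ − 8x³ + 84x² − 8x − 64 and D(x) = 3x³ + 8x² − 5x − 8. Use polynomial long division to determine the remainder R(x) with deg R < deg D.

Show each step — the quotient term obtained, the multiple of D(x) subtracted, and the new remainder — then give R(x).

Step 1: lead(−12x⁴ − 8x³ + 84x² − 8x − 64) ÷ lead(D) = −12x⁴ ÷ 3x³ = −4x. Subtract (−4x)·D = −12x⁴ − 32x³ + 20x² + 32x. Remainder: 24x³ + 64x² − 40x − 64.
Step 2: lead(24x³ + 64x² − 40x − 64) ÷ lead(D) = 24x³ ÷ 3x³ = 8. Subtract (8)·D = 24x³ + 64x² − 40x − 64. Remainder: 0.

R(x) = 0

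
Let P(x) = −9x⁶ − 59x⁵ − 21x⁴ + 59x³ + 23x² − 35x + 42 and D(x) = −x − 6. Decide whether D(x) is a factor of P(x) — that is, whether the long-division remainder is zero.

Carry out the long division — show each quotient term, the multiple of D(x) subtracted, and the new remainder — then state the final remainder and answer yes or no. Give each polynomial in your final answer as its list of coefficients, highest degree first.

Step 1: lead(−9x⁶ − 59x⁵ − 21x⁴ + 59x³ + 23x² − 35x + 42) ÷ lead(D) = −9x⁶ ÷ −x = 9x⁵. Subtract (9x⁵)·D = −9x⁶ − 54x⁵. Remainder: −5x⁵ − 21x⁴ + 59x³ + 23x² − 35x + 42.
Step 2: lead(−5x⁵ − 21x⁴ + 59x³ + 23x² − 35x + 42) ÷ lead(D) = −5x⁵ ÷ −x = 5x⁴. Subtract (5x⁴)·D = −5x⁵ − 30x⁴. Remainder: 9x⁴ + 59x³ + 23x² − 35x + 42.
Step 3: lead(9x⁴ + 59x³ + 23x² − 35x + 42) ÷ lead(D) = 9x⁴ ÷ −x = −9x³. Subtract (−9x³)·D = 9x⁴ + 54x³. Remainder: 5x³ + 23x² − 35x + 42.
Step 4: lead(5x³ + 23x² − 35x + 42) ÷ lead(D) = 5x³ ÷ −x = −5x². Subtract (−5x²)·D = 5x³ + 30x². Remainder: −7x² − 35x + 42.
Step 5: lead(−7x² − 35x + 42) ÷ lead(D) = −7x² ÷ −x = 7x. Subtract (7x)·D = −7x² − 42x. Remainder: 7x + 42.
Step 6: lead(7x + 42) ÷ lead(D) = 7x ÷ −x = −7. Subtract (−7)·D = 7x + 42. Remainder: 0.

R = [0], so D(x) is a factor of P(x). yes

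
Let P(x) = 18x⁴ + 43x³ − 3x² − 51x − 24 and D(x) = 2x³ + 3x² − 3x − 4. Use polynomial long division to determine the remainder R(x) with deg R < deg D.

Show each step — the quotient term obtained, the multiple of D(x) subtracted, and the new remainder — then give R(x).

R(x) = 9x + 8

Step 1: lead(18x⁴ + 43x³ − 3x² − 51x − 24) ÷ lead(D) = 18x⁴ ÷ 2x³ = 9x. Subtract (9x)·D = 18x⁴ + 27x³ − 27x² − 36x. Remainder: 16x³ + 24x² − 15x − 24.
Step 2: lead(16x³ + 24x² − 15x − 24) ÷ lead(D) = 16x³ ÷ 2x³ = 8. Subtract (8)·D = 16x³ + 24x² − 24x − 32. Remainder: 9x + 8.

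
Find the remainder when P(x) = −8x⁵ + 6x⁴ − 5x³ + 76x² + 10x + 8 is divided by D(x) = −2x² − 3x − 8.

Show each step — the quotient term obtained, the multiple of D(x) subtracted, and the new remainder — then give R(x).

R(x) = 4x − 8

Step 1: lead(−8x⁵ + 6x⁴ − 5x³ + 76x² + 10x + 8) ÷ lead(D) = −8x⁵ ÷ −2x² = 4x³. Subtract (4x³)·D = −8x⁵ − 12x⁴ − 32x³. Remainder: 18x⁴ + 27x³ + 76x² + 10x + 8.
Step 2: lead(18x⁴ + 27x³ + 76x² + 10x + 8) ÷ lead(D) = 18x⁴ ÷ −2x² = −9x². Subtract (−9x²)·D = 18x⁴ + 27x³ + 72x². Remainder: 4x² + 10x + 8.
Step 3: lead(4x² + 10x + 8) ÷ lead(D) = 4x² ÷ −2x² = −2. Subtract (−2)·D = 4x² + 6x + 16. Remainder: 4x − 8.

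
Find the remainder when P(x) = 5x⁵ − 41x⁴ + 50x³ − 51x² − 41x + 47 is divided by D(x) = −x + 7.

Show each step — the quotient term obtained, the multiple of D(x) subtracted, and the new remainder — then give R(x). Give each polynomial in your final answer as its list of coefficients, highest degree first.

R = [5]

Step 1: lead(5x⁵ − 41x⁴ + 50x³ − 51x² − 41x + 47) ÷ lead(D) = 5x⁵ ÷ −x = −5x⁴. Subtract (−5x⁴)·D = 5x⁵ − 35x⁴. Remainder: −6x⁴ + 50x³ − 51x² − 41x + 47.
Step 2: lead(−6x⁴ + 50x³ − 51x² − 41x + 47) ÷ lead(D) = −6x⁴ ÷ −x = 6x³. Subtract (6x³)·D = −6x⁴ + 42x³. Remainder: 8x³ − 51x² − 41x + 47.
Step 3: lead(8x³ − 51x² − 41x + 47) ÷ lead(D) = 8x³ ÷ −x = −8x². Subtract (−8x²)·D = 8x³ − 56x². Remainder: 5x² − 41x + 47.
Step 4: lead(5x² − 41x + 47) ÷ lead(D) = 5x² ÷ −x = −5x. Subtract (−5x)·D = 5x² − 35x. Remainder: −6x + 47.
Step 5: lead(−6x + 47) ÷ lead(D) = −6x ÷ −x = 6. Subtract (6)·D = −6x + 42. Remainder: 5.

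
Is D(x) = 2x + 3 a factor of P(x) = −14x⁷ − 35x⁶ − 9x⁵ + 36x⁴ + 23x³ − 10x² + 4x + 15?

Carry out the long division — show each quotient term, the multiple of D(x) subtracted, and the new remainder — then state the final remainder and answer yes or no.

Step 1: lead(−14x⁷ − 35x⁶ − 9x⁵ + 36x⁴ + 23x³ − 10x² + 4x + 15) ÷ lead(D) = −14x⁷ ÷ 2x = −7x⁶. Subtract (−7x⁶)·D = −14x⁷ − 21x⁶. Remainder: −14x⁶ − 9x⁵ + 36x⁴ + 23x³ − 10x² + 4x + 15.
Step 2: lead(−14x⁶ − 9x⁵ + 36x⁴ + 23x³ − 10x² + 4x + 15) ÷ lead(D) = −14x⁶ ÷ 2x = −7x⁵. Subtract (−7x⁵)·D = −14x⁶ − 21x⁵. Remainder: 12x⁵ + 36x⁴ + 23x³ − 10x² + 4x + 15.
Step 3: lead(12x⁵ + 36x⁴ + 23x³ − 10x² + 4x + 15) ÷ lead(D) = 12x⁵ ÷ 2x = 6x⁴. Subtract (6x⁴)·D = 12x⁵ + 18x⁴. Remainder: 18x⁴ + 23x³ − 10x² + 4x + 15.
Step 4: lead(18x⁴ + 23x³ − 10x² + 4x + 15) ÷ lead(D) = 18x⁴ ÷ 2x = 9x³. Subtract (9x³)·D = 18x⁴ + 27x³. Remainder: −4x³ − 10x² + 4x + 15.
Step 5: lead(−4x³ − 10x² + 4x + 15) ÷ lead(D) = −4x³ ÷ 2x = −2x². Subtract (−2x²)·D = −4x³ − 6x². Remainder: −4x² + 4x + 15.
Step 6: lead(−4x² + 4x + 15) ÷ lead(D) = −4x² ÷ 2x = −2x. Subtract (−2x)·D = −4x² − 6x. Remainder: 10x + 15.
Step 7: lead(10x + 15) ÷ lead(D) = 10x ÷ 2x = 5. Subtract (5)·D = 10x + 15. Remainder: 0.

R(x) = 0, so D(x) is a factor of P(x). yes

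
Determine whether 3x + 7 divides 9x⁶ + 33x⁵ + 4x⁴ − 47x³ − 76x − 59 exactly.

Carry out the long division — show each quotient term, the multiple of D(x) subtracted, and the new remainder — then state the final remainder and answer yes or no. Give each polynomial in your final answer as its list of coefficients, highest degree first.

Step 1: lead(9x⁶ + 33x⁵ + 4x⁴ − 47x³ − 76x − 59) ÷ lead(D) = 9x⁶ ÷ 3x = 3x⁵. Subtract (3x⁵)·D = 9x⁶ + 21x⁵. Remainder: 12x⁵ + 4x⁴ − 47x³ − 76x − 59.
Step 2: lead(12x⁵ + 4x⁴ − 47x³ − 76x − 59) ÷ lead(D) = 12x⁵ ÷ 3x = 4x⁴. Subtract (4x⁴)·D = 12x⁵ + 28x⁴. Remainder: −24x⁴ − 47x³ − 76x − 59.
Step 3: lead(−24x⁴ − 47x³ − 76x − 59) ÷ lead(D) = −24x⁴ ÷ 3x = −8x³. Subtract (−8x³)·D = −24x⁴ − 56x³. Remainder: 9x³ − 76x − 59.
Step 4: lead(9x³ − 76x − 59) ÷ lead(D) = 9x³ ÷ 3x = 3x². Subtract (3x²)·D = 9x³ + 21x². Remainder: −21x² − 76x − 59.
Step 5: lead(−21x² − 76x − 59) ÷ lead(D) = −21x² ÷ 3x = −7x. Subtract (−7x)·D = −21x² − 49x. Remainder: −27x − 59.
Step 6: lead(−27x − 59) ÷ lead(D) = −27x ÷ 3x = −9. Subtract (−9)·D = −27x − 63. Remainder: 4.

R = [4], so D(x) is not a factor of P(x). no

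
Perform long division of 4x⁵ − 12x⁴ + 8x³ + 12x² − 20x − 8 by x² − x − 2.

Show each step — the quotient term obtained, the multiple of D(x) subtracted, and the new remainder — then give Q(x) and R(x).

Step 1: lead(4x⁵ − 12x⁴ + 8x³ + 12x² − 20x − 8) ÷ lead(D) = 4x⁵ ÷ x² = 4x³. Subtract (4x³)·D = 4x⁵ − 4x⁴ − 8x³. Remainder: −8x⁴ + 16x³ + 12x² − 20x − 8.
Step 2: lead(−8x⁴ + 16x³ + 12x² − 20x − 8) ÷ lead(D) = −8x⁴ ÷ x² = −8x². Subtract (−8x²)·D = −8x⁴ + 8x³ + 16x². Remainder: 8x³ − 4x² − 20x − 8.
Step 3: lead(8x³ − 4x² − 20x − 8) ÷ lead(D) = 8x³ ÷ x² = 8x. Subtract (8x)·D = 8x³ − 8x² − 16x. Remainder: 4x² − 4x − 8.
Step 4: lead(4x² − 4x − 8) ÷ lead(D) = 4x² ÷ x² = 4. Subtract (4)·D = 4x² − 4x − 8. Remainder: 0.

Q(x) = 4x³ − 8x² + 8x + 4; R(x) = 0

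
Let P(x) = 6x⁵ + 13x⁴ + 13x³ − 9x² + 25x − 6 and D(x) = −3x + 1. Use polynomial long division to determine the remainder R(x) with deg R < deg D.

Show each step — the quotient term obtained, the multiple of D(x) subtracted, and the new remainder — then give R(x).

Step 1: lead(6x⁵ + 13x⁴ + 13x³ − 9x² + 25x − 6) ÷ lead(D) = 6x⁵ ÷ −3x = −2x⁴. Subtract (−2x⁴)·D = 6x⁵ − 2x⁴. Remainder: 15x⁴ + 13x³ − 9x² + 25x − 6.
Step 2: lead(15x⁴ + 13x³ − 9x² + 25x − 6) ÷ lead(D) = 15x⁴ ÷ −3x = −5x³. Subtract (−5x³)·D = 15x⁴ − 5x³. Remainder: 18x³ − 9x² + 25x − 6.
Step 3: lead(18x³ − 9x² + 25x − 6) ÷ lead(D) = 18x³ ÷ −3x = −6x². Subtract (−6x²)·D = 18x³ − 6x². Remainder: −3x² + 25x − 6.
Step 4: lead(−3x² + 25x − 6) ÷ lead(D) = −3x² ÷ −3x = x. Subtract (x)·D = −3x² + x. Remainder: 24x − 6.
Step 5: lead(24x − 6) ÷ lead(D) = 24x ÷ −3x = −8. Subtract (−8)·D = 24x − 8. Remainder: 2.

R(x) = 2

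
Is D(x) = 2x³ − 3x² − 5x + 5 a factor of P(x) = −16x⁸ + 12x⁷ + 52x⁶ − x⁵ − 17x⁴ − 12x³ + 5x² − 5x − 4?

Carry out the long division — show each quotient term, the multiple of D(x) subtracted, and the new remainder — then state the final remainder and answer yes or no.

R(x) = −4, so D(x) is not a factor of P(x). no

Step 1: lead(−16x⁸ + 12x⁷ + 52x⁶ − x⁵ − 17x⁴ − 12x³ + 5x² − 5x − 4) ÷ lead(D) = −16x⁸ ÷ 2x³ = −8x⁵. Subtract (−8x⁵)·D = −16x⁸ + 24x⁷ + 40x⁶ − 40x⁵. Remainder: −12x⁷ + 12x⁶ + 39x⁵ − 17x⁴ − 12x³ + 5x² − 5x − 4.
Step 2: lead(−12x⁷ + 12x⁶ + 39x⁵ − 17x⁴ − 12x³ + 5x² − 5x − 4) ÷ lead(D) = −12x⁷ ÷ 2x³ = −6x⁴. Subtract (−6x⁴)·D = −12x⁷ + 18x⁶ + 30x⁵ − 30x⁴. Remainder: −6x⁶ + 9x⁵ + 13x⁴ − 12x³ + 5x² − 5x − 4.
Step 3: lead(−6x⁶ + 9x⁵ + 13x⁴ − 12x³ + 5x² − 5x − 4) ÷ lead(D) = −6x⁶ ÷ 2x³ = −3x³. Subtract (−3x³)·D = −6x⁶ + 9x⁵ + 15x⁴ − 15x³. Remainder: −2x⁴ + 3x³ + 5x² − 5x − 4.
Step 4: lead(−2x⁴ + 3x³ + 5x² − 5x − 4) ÷ lead(D) = −2x⁴ ÷ 2x³ = −x. Subtract (−x)·D = −2x⁴ + 3x³ + 5x² − 5x. Remainder: −4.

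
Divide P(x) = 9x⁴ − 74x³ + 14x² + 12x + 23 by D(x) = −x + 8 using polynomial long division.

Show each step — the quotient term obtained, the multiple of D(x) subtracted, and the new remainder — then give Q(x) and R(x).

Q(x) = −9x³ + 2x² + 2x + 4; R(x) = −9

Step 1: lead(9x⁴ − 74x³ + 14x² + 12x + 23) ÷ lead(D) = 9x⁴ ÷ −x = −9x³. Subtract (−9x³)·D = 9x⁴ − 72x³. Remainder: −2x³ + 14x² + 12x + 23.
Step 2: lead(−2x³ + 14x² + 12x + 23) ÷ lead(D) = −2x³ ÷ −x = 2x². Subtract (2x²)·D = −2x³ + 16x². Remainder: −2x² + 12x + 23.
Step 3: lead(−2x² + 12x + 23) ÷ lead(D) = −2x² ÷ −x = 2x. Subtract (2x)·D = −2x² + 16x. Remainder: −4x + 23.
Step 4: lead(−4x + 23) ÷ lead(D) = −4x ÷ −x = 4. Subtract (4)·D = −4x + 32. Remainder: −9.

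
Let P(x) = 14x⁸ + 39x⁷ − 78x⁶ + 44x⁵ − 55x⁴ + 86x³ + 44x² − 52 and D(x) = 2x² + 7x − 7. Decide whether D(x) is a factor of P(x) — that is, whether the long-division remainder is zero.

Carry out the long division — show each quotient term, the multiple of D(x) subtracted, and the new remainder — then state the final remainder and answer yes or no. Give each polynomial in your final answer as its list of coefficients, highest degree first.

R = [4], so D(x) is not a factor of P(x). no

Step 1: lead(14x⁸ + 39x⁷ − 78x⁶ + 44x⁵ − 55x⁴ + 86x³ + 44x² − 52) ÷ lead(D) = 14x⁸ ÷ 2x² = 7x⁶. Subtract (7x⁶)·D = 14x⁸ + 49x⁷ − 49x⁶. Remainder: −10x⁷ − 29x⁶ + 44x⁵ − 55x⁴ + 86x³ + 44x² − 52.
Step 2: lead(−10x⁷ − 29x⁶ + 44x⁵ − 55x⁴ + 86x³ + 44x² − 52) ÷ lead(D) = −10x⁷ ÷ 2x² = −5x⁵. Subtract (−5x⁵)·D = −10x⁷ − 35x⁶ + 35x⁵. Remainder: 6x⁶ + 9x⁵ − 55x⁴ + 86x³ + 44x² − 52.
Step 3: lead(6x⁶ + 9x⁵ − 55x⁴ + 86x³ + 44x² − 52) ÷ lead(D) = 6x⁶ ÷ 2x² = 3x⁴. Subtract (3x⁴)·D = 6x⁶ + 21x⁵ − 21x⁴. Remainder: −12x⁵ − 34x⁴ + 86x³ + 44x² − 52.
Step 4: lead(−12x⁵ − 34x⁴ + 86x³ + 44x² − 52) ÷ lead(D) = −12x⁵ ÷ 2x² = −6x³. Subtract (−6x³)·D = −12x⁵ − 42x⁴ + 42x³. Remainder: 8x⁴ + 44x³ + 44x² − 52.
Step 5: lead(8x⁴ + 44x³ + 44x² − 52) ÷ lead(D) = 8x⁴ ÷ 2x² = 4x². Subtract (4x²)·D = 8x⁴ + 28x³ − 28x². Remainder: 16x³ + 72x² − 52.
Step 6: lead(16x³ + 72x² − 52) ÷ lead(D) = 16x³ ÷ 2x² = 8x. Subtract (8x)·D = 16x³ + 56x² − 56x. Remainder: 16x² + 56x − 52.
Step 7: lead(16x² + 56x − 52) ÷ lead(D) = 16x² ÷ 2x² = 8. Subtract (8)·D = 16x² + 56x − 56. Remainder: 4.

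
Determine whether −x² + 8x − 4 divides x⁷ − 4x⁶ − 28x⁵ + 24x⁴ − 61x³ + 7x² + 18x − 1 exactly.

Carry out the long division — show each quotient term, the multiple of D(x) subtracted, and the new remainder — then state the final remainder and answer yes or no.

R(x) = −2x + 3, so D(x) is not a factor of P(x). no

Step 1: lead(x⁷ − 4x⁶ − 28x⁵ + 24x⁴ − 61x³ + 7x² + 18x − 1) ÷ lead(D) = x⁷ ÷ −x² = −x⁵. Subtract (−x⁵)·D = x⁷ − 8x⁶ + 4x⁵. Remainder: 4x⁶ − 32x⁵ + 24x⁴ − 61x³ + 7x² + 18x − 1.
Step 2: lead(4x⁶ − 32x⁵ + 24x⁴ − 61x³ + 7x² + 18x − 1) ÷ lead(D) = 4x⁶ ÷ −x² = −4x⁴. Subtract (−4x⁴)·D = 4x⁶ − 32x⁵ + 16x⁴. Remainder: 8x⁴ − 61x³ + 7x² + 18x − 1.
Step 3: lead(8x⁴ − 61x³ + 7x² + 18x − 1) ÷ lead(D) = 8x⁴ ÷ −x² = −8x². Subtract (−8x²)·D = 8x⁴ − 64x³ + 32x². Remainder: 3x³ − 25x² + 18x − 1.
Step 4: lead(3x³ − 25x² + 18x − 1) ÷ lead(D) = 3x³ ÷ −x² = −3x. Subtract (−3x)·D = 3x³ − 24x² + 12x. Remainder: −x² + 6x − 1.
Step 5: lead(−x² + 6x − 1) ÷ lead(D) = −x² ÷ −x² = 1. Subtract (1)·D = −x² + 8x − 4. Remainder: −2x + 3.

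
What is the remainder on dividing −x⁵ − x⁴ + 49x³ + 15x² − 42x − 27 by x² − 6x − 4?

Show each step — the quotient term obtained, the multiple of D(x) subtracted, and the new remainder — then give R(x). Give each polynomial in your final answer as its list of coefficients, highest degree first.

R = [-7]

Step 1: lead(−x⁵ − x⁴ + 49x³ + 15x² − 42x − 27) ÷ lead(D) = −x⁵ ÷ x² = −x³. Subtract (−x³)·D = −x⁵ + 6x⁴ + 4x³. Remainder: −7x⁴ + 45x³ + 15x² − 42x − 27.
Step 2: lead(−7x⁴ + 45x³ + 15x² − 42x − 27) ÷ lead(D) = −7x⁴ ÷ x² = −7x². Subtract (−7x²)·D = −7x⁴ + 42x³ + 28x². Remainder: 3x³ − 13x² − 42x − 27.
Step 3: lead(3x³ − 13x² − 42x − 27) ÷ lead(D) = 3x³ ÷ x² = 3x. Subtract (3x)·D = 3x³ − 18x² − 12x. Remainder: 5x² − 30x − 27.
Step 4: lead(5x² − 30x − 27) ÷ lead(D) = 5x² ÷ x² = 5. Subtract (5)·D = 5x² − 30x − 20. Remainder: −7.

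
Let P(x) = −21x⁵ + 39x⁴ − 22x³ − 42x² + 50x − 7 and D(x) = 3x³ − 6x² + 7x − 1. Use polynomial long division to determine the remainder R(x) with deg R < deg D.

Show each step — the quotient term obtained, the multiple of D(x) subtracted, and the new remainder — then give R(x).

Step 1: lead(−21x⁵ + 39x⁴ − 22x³ − 42x² + 50x − 7) ÷ lead(D) = −21x⁵ ÷ 3x³ = −7x². Subtract (−7x²)·D = −21x⁵ + 42x⁴ − 49x³ + 7x². Remainder: −3x⁴ + 27x³ − 49x² + 50x − 7.
Step 2: lead(−3x⁴ + 27x³ − 49x² + 50x − 7) ÷ lead(D) = −3x⁴ ÷ 3x³ = −x. Subtract (−x)·D = −3x⁴ + 6x³ − 7x² + x. Remainder: 21x³ − 42x² + 49x − 7.
Step 3: lead(21x³ − 42x² + 49x − 7) ÷ lead(D) = 21x³ ÷ 3x³ = 7. Subtract (7)·D = 21x³ − 42x² + 49x − 7. Remainder: 0.

R(x) = 0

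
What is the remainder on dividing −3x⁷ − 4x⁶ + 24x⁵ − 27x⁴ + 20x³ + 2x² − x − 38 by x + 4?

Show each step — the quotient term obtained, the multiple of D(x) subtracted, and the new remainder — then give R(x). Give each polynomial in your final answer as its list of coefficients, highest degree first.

R = [-2]

Step 1: lead(−3x⁷ − 4x⁶ + 24x⁵ − 27x⁴ + 20x³ + 2x² − x − 38) ÷ lead(D) = −3x⁷ ÷ x = −3x⁶. Subtract (−3x⁶)·D = −3x⁷ − 12x⁶. Remainder: 8x⁶ + 24x⁵ − 27x⁴ + 20x³ + 2x² − x − 38.
Step 2: lead(8x⁶ + 24x⁵ − 27x⁴ + 20x³ + 2x² − x − 38) ÷ lead(D) = 8x⁶ ÷ x = 8x⁵. Subtract (8x⁵)·D = 8x⁶ + 32x⁵. Remainder: −8x⁵ − 27x⁴ + 20x³ + 2x² − x − 38.
Step 3: lead(−8x⁵ − 27x⁴ + 20x³ + 2x² − x − 38) ÷ lead(D) = −8x⁵ ÷ x = −8x⁴. Subtract (−8x⁴)·D = −8x⁵ − 32x⁴. Remainder: 5x⁴ + 20x³ + 2x² − x − 38.
Step 4: lead(5x⁴ + 20x³ + 2x² − x − 38) ÷ lead(D) = 5x⁴ ÷ x = 5x³. Subtract (5x³)·D = 5x⁴ + 20x³. Remainder: 2x² − x − 38.
Step 5: lead(2x² − x − 38) ÷ lead(D) = 2x² ÷ x = 2x. Subtract (2x)·D = 2x² + 8x. Remainder: −9x − 38.
Step 6: lead(−9x − 38) ÷ lead(D) = −9x ÷ x = −9. Subtract (−9)·D = −9x − 36. Remainder: −2.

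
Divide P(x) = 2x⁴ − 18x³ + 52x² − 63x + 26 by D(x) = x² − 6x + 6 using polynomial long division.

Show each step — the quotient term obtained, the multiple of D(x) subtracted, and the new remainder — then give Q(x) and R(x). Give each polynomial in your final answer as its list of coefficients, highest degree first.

Q = [2, -6, 4]; R = [-3, 2]

Step 1: lead(2x⁴ − 18x³ + 52x² − 63x + 26) ÷ lead(D) = 2x⁴ ÷ x² = 2x². Subtract (2x²)·D = 2x⁴ − 12x³ + 12x². Remainder: −6x³ + 40x² − 63x + 26.
Step 2: lead(−6x³ + 40x² − 63x + 26) ÷ lead(D) = −6x³ ÷ x² = −6x. Subtract (−6x)·D = −6x³ + 36x² − 36x. Remainder: 4x² − 27x + 26.
Step 3: lead(4x² − 27x + 26) ÷ lead(D) = 4x² ÷ x² = 4. Subtract (4)·D = 4x² − 24x + 24. Remainder: −3x + 2.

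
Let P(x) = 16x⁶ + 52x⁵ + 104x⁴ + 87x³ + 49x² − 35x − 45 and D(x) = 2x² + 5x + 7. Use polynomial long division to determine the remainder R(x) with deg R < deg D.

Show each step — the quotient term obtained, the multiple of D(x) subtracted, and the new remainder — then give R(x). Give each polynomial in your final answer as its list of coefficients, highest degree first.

Step 1: lead(16x⁶ + 52x⁵ + 104x⁴ + 87x³ + 49x² − 35x − 45) ÷ lead(D) = 16x⁶ ÷ 2x² = 8x⁴. Subtract (8x⁴)·D = 16x⁶ + 40x⁵ + 56x⁴. Remainder: 12x⁵ + 48x⁴ + 87x³ + 49x² − 35x − 45.
Step 2: lead(12x⁵ + 48x⁴ + 87x³ + 49x² − 35x − 45) ÷ lead(D) = 12x⁵ ÷ 2x² = 6x³. Subtract (6x³)·D = 12x⁵ + 30x⁴ + 42x³. Remainder: 18x⁴ + 45x³ + 49x² − 35x − 45.
Step 3: lead(18x⁴ + 45x³ + 49x² − 35x − 45) ÷ lead(D) = 18x⁴ ÷ 2x² = 9x². Subtract (9x²)·D = 18x⁴ + 45x³ + 63x². Remainder: −14x² − 35x − 45.
Step 4: lead(−14x² − 35x − 45) ÷ lead(D) = −14x² ÷ 2x² = −7. Subtract (−7)·D = −14x² − 35x − 49. Remainder: 4.

R = [4]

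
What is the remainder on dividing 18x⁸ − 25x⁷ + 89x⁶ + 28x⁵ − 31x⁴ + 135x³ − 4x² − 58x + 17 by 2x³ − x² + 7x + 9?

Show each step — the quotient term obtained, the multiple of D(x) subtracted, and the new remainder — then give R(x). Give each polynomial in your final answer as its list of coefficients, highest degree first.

Step 1: lead(18x⁸ − 25x⁷ + 89x⁶ + 28x⁵ − 31x⁴ + 135x³ − 4x² − 58x + 17) ÷ lead(D) = 18x⁸ ÷ 2x³ = 9x⁵. Subtract (9x⁵)·D = 18x⁸ − 9x⁷ + 63x⁶ + 81x⁵. Remainder: −16x⁷ + 26x⁶ − 53x⁵ − 31x⁴ + 135x³ − 4x² − 58x + 17.
Step 2: lead(−16x⁷ + 26x⁶ − 53x⁵ − 31x⁴ + 135x³ − 4x² − 58x + 17) ÷ lead(D) = −16x⁷ ÷ 2x³ = −8x⁴. Subtract (−8x⁴)·D = −16x⁷ + 8x⁶ − 56x⁵ − 72x⁴. Remainder: 18x⁶ + 3x⁵ + 41x⁴ + 135x³ − 4x² − 58x + 17.
Step 3: lead(18x⁶ + 3x⁵ + 41x⁴ + 135x³ − 4x² − 58x + 17) ÷ lead(D) = 18x⁶ ÷ 2x³ = 9x³. Subtract (9x³)·D = 18x⁶ − 9x⁵ + 63x⁴ + 81x³. Remainder: 12x⁵ − 22x⁴ + 54x³ − 4x² − 58x + 17.
Step 4: lead(12x⁵ − 22x⁴ + 54x³ − 4x² − 58x + 17) ÷ lead(D) = 12x⁵ ÷ 2x³ = 6x². Subtract (6x²)·D = 12x⁵ − 6x⁴ + 42x³ + 54x². Remainder: −16x⁴ + 12x³ − 58x² − 58x + 17.
Step 5: lead(−16x⁴ + 12x³ − 58x² − 58x + 17) ÷ lead(D) = −16x⁴ ÷ 2x³ = −8x. Subtract (−8x)·D = −16x⁴ + 8x³ − 56x² − 72x. Remainder: 4x³ − 2x² + 14x + 17.
Step 6: lead(4x³ − 2x² + 14x + 17) ÷ lead(D) = 4x³ ÷ 2x³ = 2. Subtract (2)·D = 4x³ − 2x² + 14x + 18. Remainder: −1.

R = [-1]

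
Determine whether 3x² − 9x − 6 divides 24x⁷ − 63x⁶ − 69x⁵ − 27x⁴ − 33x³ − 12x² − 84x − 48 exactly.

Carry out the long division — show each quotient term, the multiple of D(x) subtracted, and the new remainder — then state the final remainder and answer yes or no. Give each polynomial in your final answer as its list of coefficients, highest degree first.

Step 1: lead(24x⁷ − 63x⁶ − 69x⁵ − 27x⁴ − 33x³ − 12x² − 84x − 48) ÷ lead(D) = 24x⁷ ÷ 3x² = 8x⁵. Subtract (8x⁵)·D = 24x⁷ − 72x⁶ − 48x⁵. Remainder: 9x⁶ − 21x⁵ − 27x⁴ − 33x³ − 12x² − 84x − 48.
Step 2: lead(9x⁶ − 21x⁵ − 27x⁴ − 33x³ − 12x² − 84x − 48) ÷ lead(D) = 9x⁶ ÷ 3x² = 3x⁴. Subtract (3x⁴)·D = 9x⁶ − 27x⁵ − 18x⁴. Remainder: 6x⁵ − 9x⁴ − 33x³ − 12x² − 84x − 48.
Step 3: lead(6x⁵ − 9x⁴ − 33x³ − 12x² − 84x − 48) ÷ lead(D) = 6x⁵ ÷ 3x² = 2x³. Subtract (2x³)·D = 6x⁵ − 18x⁴ − 12x³. Remainder: 9x⁴ − 21x³ − 12x² − 84x − 48.
Step 4: lead(9x⁴ − 21x³ − 12x² − 84x − 48) ÷ lead(D) = 9x⁴ ÷ 3x² = 3x². Subtract (3x²)·D = 9x⁴ − 27x³ − 18x². Remainder: 6x³ + 6x² − 84x − 48.
Step 5: lead(6x³ + 6x² − 84x − 48) ÷ lead(D) = 6x³ ÷ 3x² = 2x. Subtract (2x)·D = 6x³ − 18x² − 12x. Remainder: 24x² − 72x − 48.
Step 6: lead(24x² − 72x − 48) ÷ lead(D) = 24x² ÷ 3x² = 8. Subtract (8)·D = 24x² − 72x − 48. Remainder: 0.

R = [0], so D(x) is a factor of P(x). yes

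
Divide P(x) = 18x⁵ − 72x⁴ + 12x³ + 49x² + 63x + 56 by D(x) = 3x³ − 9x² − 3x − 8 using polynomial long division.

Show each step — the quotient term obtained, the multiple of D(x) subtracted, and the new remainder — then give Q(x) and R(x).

Step 1: lead(18x⁵ − 72x⁴ + 12x³ + 49x² + 63x + 56) ÷ lead(D) = 18x⁵ ÷ 3x³ = 6x². Subtract (6x²)·D = 18x⁵ − 54x⁴ − 18x³ − 48x². Remainder: −18x⁴ + 30x³ + 97x² + 63x + 56.
Step 2: lead(−18x⁴ + 30x³ + 97x² + 63x + 56) ÷ lead(D) = −18x⁴ ÷ 3x³ = −6x. Subtract (−6x)·D = −18x⁴ + 54x³ + 18x² + 48x. Remainder: −24x³ + 79x² + 15x + 56.
Step 3: lead(−24x³ + 79x² + 15x + 56) ÷ lead(D) = −24x³ ÷ 3x³ = −8. Subtract (−8)·D = −24x³ + 72x² + 24x + 64. Remainder: 7x² − 9x − 8.

Q(x) = 6x² − 6x − 8; R(x) = 7x² − 9x − 8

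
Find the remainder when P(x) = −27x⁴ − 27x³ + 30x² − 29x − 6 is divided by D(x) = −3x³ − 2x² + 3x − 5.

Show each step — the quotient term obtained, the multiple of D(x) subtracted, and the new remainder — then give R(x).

R(x) = 9x² + 7x + 9

Step 1: lead(−27x⁴ − 27x³ + 30x² − 29x − 6) ÷ lead(D) = −27x⁴ ÷ −3x³ = 9x. Subtract (9x)·D = −27x⁴ − 18x³ + 27x² − 45x. Remainder: −9x³ + 3x² + 16x − 6.
Step 2: lead(−9x³ + 3x² + 16x − 6) ÷ lead(D) = −9x³ ÷ −3x³ = 3. Subtract (3)·D = −9x³ − 6x² + 9x − 15. Remainder: 9x² + 7x + 9.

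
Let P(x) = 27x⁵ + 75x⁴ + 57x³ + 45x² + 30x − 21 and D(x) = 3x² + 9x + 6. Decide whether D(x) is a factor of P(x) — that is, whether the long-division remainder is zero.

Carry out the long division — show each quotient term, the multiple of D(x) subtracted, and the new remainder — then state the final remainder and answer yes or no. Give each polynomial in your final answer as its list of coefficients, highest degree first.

Step 1: lead(27x⁵ + 75x⁴ + 57x³ + 45x² + 30x − 21) ÷ lead(D) = 27x⁵ ÷ 3x² = 9x³. Subtract (9x³)·D = 27x⁵ + 81x⁴ + 54x³. Remainder: −6x⁴ + 3x³ + 45x² + 30x − 21.
Step 2: lead(−6x⁴ + 3x³ + 45x² + 30x − 21) ÷ lead(D) = −6x⁴ ÷ 3x² = −2x². Subtract (−2x²)·D = −6x⁴ − 18x³ − 12x². Remainder: 21x³ + 57x² + 30x − 21.
Step 3: lead(21x³ + 57x² + 30x − 21) ÷ lead(D) = 21x³ ÷ 3x² = 7x. Subtract (7x)·D = 21x³ + 63x² + 42x. Remainder: −6x² − 12x − 21.
Step 4: lead(−6x² − 12x − 21) ÷ lead(D) = −6x² ÷ 3x² = −2. Subtract (−2)·D = −6x² − 18x − 12. Remainder: 6x − 9.

R = [6, -9], so D(x) is not a factor of P(x). no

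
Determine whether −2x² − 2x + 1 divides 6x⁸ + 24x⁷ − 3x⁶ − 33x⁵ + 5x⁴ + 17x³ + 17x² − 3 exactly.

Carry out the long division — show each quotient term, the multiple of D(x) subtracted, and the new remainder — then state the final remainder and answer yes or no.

R(x) = 0, so D(x) is a factor of P(x). yes

Step 1: lead(6x⁸ + 24x⁷ − 3x⁶ − 33x⁵ + 5x⁴ + 17x³ + 17x² − 3) ÷ lead(D) = 6x⁸ ÷ −2x² = −3x⁶. Subtract (−3x⁶)·D = 6x⁸ + 6x⁷ − 3x⁶. Remainder: 18x⁷ − 33x⁵ + 5x⁴ + 17x³ + 17x² − 3.
Step 2: lead(18x⁷ − 33x⁵ + 5x⁴ + 17x³ + 17x² − 3) ÷ lead(D) = 18x⁷ ÷ −2x² = −9x⁵. Subtract (−9x⁵)·D = 18x⁷ + 18x⁶ − 9x⁵. Remainder: −18x⁶ − 24x⁵ + 5x⁴ + 17x³ + 17x² − 3.
Step 3: lead(−18x⁶ − 24x⁵ + 5x⁴ + 17x³ + 17x² − 3) ÷ lead(D) = −18x⁶ ÷ −2x² = 9x⁴. Subtract (9x⁴)·D = −18x⁶ − 18x⁵ + 9x⁴. Remainder: −6x⁵ − 4x⁴ + 17x³ + 17x² − 3.
Step 4: lead(−6x⁵ − 4x⁴ + 17x³ + 17x² − 3) ÷ lead(D) = −6x⁵ ÷ −2x² = 3x³. Subtract (3x³)·D = −6x⁵ − 6x⁴ + 3x³. Remainder: 2x⁴ + 14x³ + 17x² − 3.
Step 5: lead(2x⁴ + 14x³ + 17x² − 3) ÷ lead(D) = 2x⁴ ÷ −2x² = −x². Subtract (−x²)·D = 2x⁴ + 2x³ − x². Remainder: 12x³ + 18x² − 3.
Step 6: lead(12x³ + 18x² − 3) ÷ lead(D) = 12x³ ÷ −2x² = −6x. Subtract (−6x)·D = 12x³ + 12x² − 6x. Remainder: 6x² + 6x − 3.
Step 7: lead(6x² + 6x − 3) ÷ lead(D) = 6x² ÷ −2x² = −3. Subtract (−3)·D = 6x² + 6x − 3. Remainder: 0.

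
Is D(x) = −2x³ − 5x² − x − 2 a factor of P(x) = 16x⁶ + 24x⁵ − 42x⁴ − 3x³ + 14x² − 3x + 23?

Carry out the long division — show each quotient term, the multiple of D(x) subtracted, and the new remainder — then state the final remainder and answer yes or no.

Step 1: lead(16x⁶ + 24x⁵ − 42x⁴ − 3x³ + 14x² − 3x + 23) ÷ lead(D) = 16x⁶ ÷ −2x³ = −8x³. Subtract (−8x³)·D = 16x⁶ + 40x⁵ + 8x⁴ + 16x³. Remainder: −16x⁵ − 50x⁴ − 19x³ + 14x² − 3x + 23.
Step 2: lead(−16x⁵ − 50x⁴ − 19x³ + 14x² − 3x + 23) ÷ lead(D) = −16x⁵ ÷ −2x³ = 8x². Subtract (8x²)·D = −16x⁵ − 40x⁴ − 8x³ − 16x². Remainder: −10x⁴ − 11x³ + 30x² − 3x + 23.
Step 3: lead(−10x⁴ − 11x³ + 30x² − 3x + 23) ÷ lead(D) = −10x⁴ ÷ −2x³ = 5x. Subtract (5x)·D = −10x⁴ − 25x³ − 5x² − 10x. Remainder: 14x³ + 35x² + 7x + 23.
Step 4: lead(14x³ + 35x² + 7x + 23) ÷ lead(D) = 14x³ ÷ −2x³ = −7. Subtract (−7)·D = 14x³ + 35x² + 7x + 14. Remainder: 9.

R(x) = 9, so D(x) is not a factor of P(x). no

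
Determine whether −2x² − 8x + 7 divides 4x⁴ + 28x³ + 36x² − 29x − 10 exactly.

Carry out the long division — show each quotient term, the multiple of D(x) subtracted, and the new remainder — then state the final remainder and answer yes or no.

R(x) = 5x − 3, so D(x) is not a factor of P(x). no

Step 1: lead(4x⁴ + 28x³ + 36x² − 29x − 10) ÷ lead(D) = 4x⁴ ÷ −2x² = −2x². Subtract (−2x²)·D = 4x⁴ + 16x³ − 14x². Remainder: 12x³ + 50x² − 29x − 10.
Step 2: lead(12x³ + 50x² − 29x − 10) ÷ lead(D) = 12x³ ÷ −2x² = −6x. Subtract (−6x)·D = 12x³ + 48x² − 42x. Remainder: 2x² + 13x − 10.
Step 3: lead(2x² + 13x − 10) ÷ lead(D) = 2x² ÷ −2x² = −1. Subtract (−1)·D = 2x² + 8x − 7. Remainder: 5x − 3.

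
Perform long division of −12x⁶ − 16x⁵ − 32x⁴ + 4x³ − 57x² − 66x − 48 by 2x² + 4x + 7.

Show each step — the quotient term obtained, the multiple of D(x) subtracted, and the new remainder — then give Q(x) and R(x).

Step 1: lead(−12x⁶ − 16x⁵ − 32x⁴ + 4x³ − 57x² − 66x − 48) ÷ lead(D) = −12x⁶ ÷ 2x² = −6x⁴. Subtract (−6x⁴)·D = −12x⁶ − 24x⁵ − 42x⁴. Remainder: 8x⁵ + 10x⁴ + 4x³ − 57x² − 66x − 48.
Step 2: lead(8x⁵ + 10x⁴ + 4x³ − 57x² − 66x − 48) ÷ lead(D) = 8x⁵ ÷ 2x² = 4x³. Subtract (4x³)·D = 8x⁵ + 16x⁴ + 28x³. Remainder: −6x⁴ − 24x³ − 57x² − 66x − 48.
Step 3: lead(−6x⁴ − 24x³ − 57x² − 66x − 48) ÷ lead(D) = −6x⁴ ÷ 2x² = −3x². Subtract (−3x²)·D = −6x⁴ − 12x³ − 21x². Remainder: −12x³ − 36x² − 66x − 48.
Step 4: lead(−12x³ − 36x² − 66x − 48) ÷ lead(D) = −12x³ ÷ 2x² = −6x. Subtract (−6x)·D = −12x³ − 24x² − 42x. Remainder: −12x² − 24x − 48.
Step 5: lead(−12x² − 24x − 48) ÷ lead(D) = −12x² ÷ 2x² = −6. Subtract (−6)·D = −12x² − 24x − 42. Remainder: −6.

Q(x) = −6x⁴ + 4x³ − 3x² − 6x − 6; R(x) = −6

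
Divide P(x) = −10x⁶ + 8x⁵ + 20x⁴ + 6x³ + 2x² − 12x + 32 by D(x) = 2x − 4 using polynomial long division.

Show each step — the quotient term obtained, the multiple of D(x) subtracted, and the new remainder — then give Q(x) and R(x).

Q(x) = −5x⁵ − 6x⁴ − 2x³ − x² − x − 8; R(x) = 0

Step 1: lead(−10x⁶ + 8x⁵ + 20x⁴ + 6x³ + 2x² − 12x + 32) ÷ lead(D) = −10x⁶ ÷ 2x = −5x⁵. Subtract (−5x⁵)·D = −10x⁶ + 20x⁵. Remainder: −12x⁵ + 20x⁴ + 6x³ + 2x² − 12x + 32.
Step 2: lead(−12x⁵ + 20x⁴ + 6x³ + 2x² − 12x + 32) ÷ lead(D) = −12x⁵ ÷ 2x = −6x⁴. Subtract (−6x⁴)·D = −12x⁵ + 24x⁴. Remainder: −4x⁴ + 6x³ + 2x² − 12x + 32.
Step 3: lead(−4x⁴ + 6x³ + 2x² − 12x + 32) ÷ lead(D) = −4x⁴ ÷ 2x = −2x³. Subtract (−2x³)·D = −4x⁴ + 8x³. Remainder: −2x³ + 2x² − 12x + 32.
Step 4: lead(−2x³ + 2x² − 12x + 32) ÷ lead(D) = −2x³ ÷ 2x = −x². Subtract (−x²)·D = −2x³ + 4x². Remainder: −2x² − 12x + 32.
Step 5: lead(−2x² − 12x + 32) ÷ lead(D) = −2x² ÷ 2x = −x. Subtract (−x)·D = −2x² + 4x. Remainder: −16x + 32.
Step 6: lead(−16x + 32) ÷ lead(D) = −16x ÷ 2x = −8. Subtract (−8)·D = −16x + 32. Remainder: 0.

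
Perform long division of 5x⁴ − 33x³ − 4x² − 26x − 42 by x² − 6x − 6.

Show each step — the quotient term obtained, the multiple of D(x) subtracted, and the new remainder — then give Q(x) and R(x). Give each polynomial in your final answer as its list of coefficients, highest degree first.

Q = [5, -3, 8]; R = [4, 6]

Step 1: lead(5x⁴ − 33x³ − 4x² − 26x − 42) ÷ lead(D) = 5x⁴ ÷ x² = 5x². Subtract (5x²)·D = 5x⁴ − 30x³ − 30x². Remainder: −3x³ + 26x² − 26x − 42.
Step 2: lead(−3x³ + 26x² − 26x − 42) ÷ lead(D) = −3x³ ÷ x² = −3x. Subtract (−3x)·D = −3x³ + 18x² + 18x. Remainder: 8x² − 44x − 42.
Step 3: lead(8x² − 44x − 42) ÷ lead(D) = 8x² ÷ x² = 8. Subtract (8)·D = 8x² − 48x − 48. Remainder: 4x + 6.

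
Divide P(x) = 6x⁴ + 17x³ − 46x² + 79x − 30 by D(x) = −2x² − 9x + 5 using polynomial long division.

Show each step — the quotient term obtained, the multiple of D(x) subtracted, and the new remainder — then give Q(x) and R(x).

Step 1: lead(6x⁴ + 17x³ − 46x² + 79x − 30) ÷ lead(D) = 6x⁴ ÷ −2x² = −3x². Subtract (−3x²)·D = 6x⁴ + 27x³ − 15x². Remainder: −10x³ − 31x² + 79x − 30.
Step 2: lead(−10x³ − 31x² + 79x − 30) ÷ lead(D) = −10x³ ÷ −2x² = 5x. Subtract (5x)·D = −10x³ − 45x² + 25x. Remainder: 14x² + 54x − 30.
Step 3: lead(14x² + 54x − 30) ÷ lead(D) = 14x² ÷ −2x² = −7. Subtract (−7)·D = 14x² + 63x − 35. Remainder: −9x + 5.

Q(x) = −3x² + 5x − 7; R(x) = −9x + 5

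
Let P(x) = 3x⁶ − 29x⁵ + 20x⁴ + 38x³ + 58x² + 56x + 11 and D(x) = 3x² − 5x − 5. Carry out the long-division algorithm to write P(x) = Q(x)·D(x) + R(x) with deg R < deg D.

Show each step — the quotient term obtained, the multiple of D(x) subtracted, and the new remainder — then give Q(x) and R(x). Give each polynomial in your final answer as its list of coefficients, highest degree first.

Q = [1, -8, -5, -9, -4]; R = [-9, -9]

Step 1: lead(3x⁶ − 29x⁵ + 20x⁴ + 38x³ + 58x² + 56x + 11) ÷ lead(D) = 3x⁶ ÷ 3x² = x⁴. Subtract (x⁴)·D = 3x⁶ − 5x⁵ − 5x⁴. Remainder: −24x⁵ + 25x⁴ + 38x³ + 58x² + 56x + 11.
Step 2: lead(−24x⁵ + 25x⁴ + 38x³ + 58x² + 56x + 11) ÷ lead(D) = −24x⁵ ÷ 3x² = −8x³. Subtract (−8x³)·D = −24x⁵ + 40x⁴ + 40x³. Remainder: −15x⁴ − 2x³ + 58x² + 56x + 11.
Step 3: lead(−15x⁴ − 2x³ + 58x² + 56x + 11) ÷ lead(D) = −15x⁴ ÷ 3x² = −5x². Subtract (−5x²)·D = −15x⁴ + 25x³ + 25x². Remainder: −27x³ + 33x² + 56x + 11.
Step 4: lead(−27x³ + 33x² + 56x + 11) ÷ lead(D) = −27x³ ÷ 3x² = −9x. Subtract (−9x)·D = −27x³ + 45x² + 45x. Remainder: −12x² + 11x + 11.
Step 5: lead(−12x² + 11x + 11) ÷ lead(D) = −12x² ÷ 3x² = −4. Subtract (−4)·D = −12x² + 20x + 20. Remainder: −9x − 9.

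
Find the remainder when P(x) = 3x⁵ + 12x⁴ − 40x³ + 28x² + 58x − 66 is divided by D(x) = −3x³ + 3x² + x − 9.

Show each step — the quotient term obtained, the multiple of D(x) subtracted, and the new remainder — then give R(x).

Step 1: lead(3x⁵ + 12x⁴ − 40x³ + 28x² + 58x − 66) ÷ lead(D) = 3x⁵ ÷ −3x³ = −x². Subtract (−x²)·D = 3x⁵ − 3x⁴ − x³ + 9x². Remainder: 15x⁴ − 39x³ + 19x² + 58x − 66.
Step 2: lead(15x⁴ − 39x³ + 19x² + 58x − 66) ÷ lead(D) = 15x⁴ ÷ −3x³ = −5x. Subtract (−5x)·D = 15x⁴ − 15x³ − 5x² + 45x. Remainder: −24x³ + 24x² + 13x − 66.
Step 3: lead(−24x³ + 24x² + 13x − 66) ÷ lead(D) = −24x³ ÷ −3x³ = 8. Subtract (8)·D = −24x³ + 24x² + 8x − 72. Remainder: 5x + 6.

R(x) = 5x + 6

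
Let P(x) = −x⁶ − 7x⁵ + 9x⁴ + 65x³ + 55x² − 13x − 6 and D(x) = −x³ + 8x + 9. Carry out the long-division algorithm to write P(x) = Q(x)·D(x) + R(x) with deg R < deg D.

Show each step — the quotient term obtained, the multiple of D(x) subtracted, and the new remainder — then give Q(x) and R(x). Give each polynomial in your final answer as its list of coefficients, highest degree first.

Step 1: lead(−x⁶ − 7x⁵ + 9x⁴ + 65x³ + 55x² − 13x − 6) ÷ lead(D) = −x⁶ ÷ −x³ = x³. Subtract (x³)·D = −x⁶ + 8x⁴ + 9x³. Remainder: −7x⁵ + x⁴ + 56x³ + 55x² − 13x − 6.
Step 2: lead(−7x⁵ + x⁴ + 56x³ + 55x² − 13x − 6) ÷ lead(D) = −7x⁵ ÷ −x³ = 7x². Subtract (7x²)·D = −7x⁵ + 56x³ + 63x². Remainder: x⁴ − 8x² − 13x − 6.
Step 3: lead(x⁴ − 8x² − 13x − 6) ÷ lead(D) = x⁴ ÷ −x³ = −x. Subtract (−x)·D = x⁴ − 8x² − 9x. Remainder: −4x − 6.

Q = [1, 7, -1, 0]; R = [-4, -6]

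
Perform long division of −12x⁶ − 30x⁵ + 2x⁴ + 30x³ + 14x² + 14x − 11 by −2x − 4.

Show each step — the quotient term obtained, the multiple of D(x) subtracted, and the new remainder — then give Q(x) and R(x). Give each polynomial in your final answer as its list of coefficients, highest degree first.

Q = [6, 3, -7, -1, -5, 3]; R = [1]

Step 1: lead(−12x⁶ − 30x⁵ + 2x⁴ + 30x³ + 14x² + 14x − 11) ÷ lead(D) = −12x⁶ ÷ −2x = 6x⁵. Subtract (6x⁵)·D = −12x⁶ − 24x⁵. Remainder: −6x⁵ + 2x⁴ + 30x³ + 14x² + 14x − 11.
Step 2: lead(−6x⁵ + 2x⁴ + 30x³ + 14x² + 14x − 11) ÷ lead(D) = −6x⁵ ÷ −2x = 3x⁴. Subtract (3x⁴)·D = −6x⁵ − 12x⁴. Remainder: 14x⁴ + 30x³ + 14x² + 14x − 11.
Step 3: lead(14x⁴ + 30x³ + 14x² + 14x − 11) ÷ lead(D) = 14x⁴ ÷ −2x = −7x³. Subtract (−7x³)·D = 14x⁴ + 28x³. Remainder: 2x³ + 14x² + 14x − 11.
Step 4: lead(2x³ + 14x² + 14x − 11) ÷ lead(D) = 2x³ ÷ −2x = −x². Subtract (−x²)·D = 2x³ + 4x². Remainder: 10x² + 14x − 11.
Step 5: lead(10x² + 14x − 11) ÷ lead(D) = 10x² ÷ −2x = −5x. Subtract (−5x)·D = 10x² + 20x. Remainder: −6x − 11.
Step 6: lead(−6x − 11) ÷ lead(D) = −6x ÷ −2x = 3. Subtract (3)·D = −6x − 12. Remainder: 1.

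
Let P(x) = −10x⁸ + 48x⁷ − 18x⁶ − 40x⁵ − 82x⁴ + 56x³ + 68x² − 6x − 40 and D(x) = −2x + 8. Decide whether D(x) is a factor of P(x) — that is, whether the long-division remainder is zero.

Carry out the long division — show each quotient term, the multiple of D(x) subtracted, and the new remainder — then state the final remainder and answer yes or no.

R(x) = 0, so D(x) is a factor of P(x). yes

Step 1: lead(−10x⁸ + 48x⁷ − 18x⁶ − 40x⁵ − 82x⁴ + 56x³ + 68x² − 6x − 40) ÷ lead(D) = −10x⁸ ÷ −2x = 5x⁷. Subtract (5x⁷)·D = −10x⁸ + 40x⁷. Remainder: 8x⁷ − 18x⁶ − 40x⁵ − 82x⁴ + 56x³ + 68x² − 6x − 40.
Step 2: lead(8x⁷ − 18x⁶ − 40x⁵ − 82x⁴ + 56x³ + 68x² − 6x − 40) ÷ lead(D) = 8x⁷ ÷ −2x = −4x⁶. Subtract (−4x⁶)·D = 8x⁷ − 32x⁶. Remainder: 14x⁶ − 40x⁵ − 82x⁴ + 56x³ + 68x² − 6x − 40.
Step 3: lead(14x⁶ − 40x⁵ − 82x⁴ + 56x³ + 68x² − 6x − 40) ÷ lead(D) = 14x⁶ ÷ −2x = −7x⁵. Subtract (−7x⁵)·D = 14x⁶ − 56x⁵. Remainder: 16x⁵ − 82x⁴ + 56x³ + 68x² − 6x − 40.
Step 4: lead(16x⁵ − 82x⁴ + 56x³ + 68x² − 6x − 40) ÷ lead(D) = 16x⁵ ÷ −2x = −8x⁴. Subtract (−8x⁴)·D = 16x⁵ − 64x⁴. Remainder: −18x⁴ + 56x³ + 68x² − 6x − 40.
Step 5: lead(−18x⁴ + 56x³ + 68x² − 6x − 40) ÷ lead(D) = −18x⁴ ÷ −2x = 9x³. Subtract (9x³)·D = −18x⁴ + 72x³. Remainder: −16x³ + 68x² − 6x − 40.
Step 6: lead(−16x³ + 68x² − 6x − 40) ÷ lead(D) = −16x³ ÷ −2x = 8x². Subtract (8x²)·D = −16x³ + 64x². Remainder: 4x² − 6x − 40.
Step 7: lead(4x² − 6x − 40) ÷ lead(D) = 4x² ÷ −2x = −2x. Subtract (−2x)·D = 4x² − 16x. Remainder: 10x − 40.
Step 8: lead(10x − 40) ÷ lead(D) = 10x ÷ −2x = −5. Subtract (−5)·D = 10x − 40. Remainder: 0.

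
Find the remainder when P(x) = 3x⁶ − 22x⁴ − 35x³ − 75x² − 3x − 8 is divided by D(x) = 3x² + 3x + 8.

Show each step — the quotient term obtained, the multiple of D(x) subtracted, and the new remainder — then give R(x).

R(x) = 0

Step 1: lead(3x⁶ − 22x⁴ − 35x³ − 75x² − 3x − 8) ÷ lead(D) = 3x⁶ ÷ 3x² = x⁴. Subtract (x⁴)·D = 3x⁶ + 3x⁵ + 8x⁴. Remainder: −3x⁵ − 30x⁴ − 35x³ − 75x² − 3x − 8.
Step 2: lead(−3x⁵ − 30x⁴ − 35x³ − 75x² − 3x − 8) ÷ lead(D) = −3x⁵ ÷ 3x² = −x³. Subtract (−x³)·D = −3x⁵ − 3x⁴ − 8x³. Remainder: −27x⁴ − 27x³ − 75x² − 3x − 8.
Step 3: lead(−27x⁴ − 27x³ − 75x² − 3x − 8) ÷ lead(D) = −27x⁴ ÷ 3x² = −9x². Subtract (−9x²)·D = −27x⁴ − 27x³ − 72x². Remainder: −3x² − 3x − 8.
Step 4: lead(−3x² − 3x − 8) ÷ lead(D) = −3x² ÷ 3x² = −1. Subtract (−1)·D = −3x² − 3x − 8. Remainder: 0.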